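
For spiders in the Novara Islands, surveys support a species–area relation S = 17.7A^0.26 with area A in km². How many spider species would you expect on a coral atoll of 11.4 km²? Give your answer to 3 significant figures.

33.3

S = 17.7 × 11.4^0.26 = 17.7 × 1.883 ≈ 33.32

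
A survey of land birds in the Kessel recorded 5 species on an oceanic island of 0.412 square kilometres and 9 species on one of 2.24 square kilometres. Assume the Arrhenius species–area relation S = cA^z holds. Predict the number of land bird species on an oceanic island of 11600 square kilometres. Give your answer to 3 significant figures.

175

z = ln(9/5) / ln(2.24/0.412) = 0.5878 / 1.6932 = 0.3471
c = 5 / 0.412^0.3471 = 5 / 0.735 = 6.802
S₃ = 6.802 × 11600^0.3471 = 6.802 × 25.76 ≈ 175.2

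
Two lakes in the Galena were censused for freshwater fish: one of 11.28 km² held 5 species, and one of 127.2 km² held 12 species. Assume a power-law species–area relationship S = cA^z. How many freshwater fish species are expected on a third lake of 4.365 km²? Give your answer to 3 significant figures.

3.55

z = ln(12/5) / ln(127.2/11.28) = 0.8755 / 2.4227 = 0.3614
c = 5 / 11.28^0.3614 = 5 / 2.4 = 2.083
S₃ = 2.083 × 4.365^0.3614 = 2.083 × 1.703 ≈ 3.548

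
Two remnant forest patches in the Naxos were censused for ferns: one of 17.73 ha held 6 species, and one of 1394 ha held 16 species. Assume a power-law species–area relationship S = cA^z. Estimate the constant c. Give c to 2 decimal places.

3.14

z = ln(S₂/S₁) / ln(A₂/A₁) = ln(16/6) / ln(1394/17.73) = 0.9808 / 4.3647 = 0.2247
c = S₁ / A₁^z = 6 / 17.73^0.2247 = 6 / 1.908 = 3.144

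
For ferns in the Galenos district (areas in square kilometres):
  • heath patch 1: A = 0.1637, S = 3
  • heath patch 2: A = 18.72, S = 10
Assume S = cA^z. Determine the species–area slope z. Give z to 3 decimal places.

0.254

Taking logs: ln S = ln c + z ln A, so z = (ln S₂ − ln S₁)/(ln A₂ − ln A₁).
z = ln(10/3) / ln(18.72/0.1637) = ln(3.333) / ln(114.4) = 1.2040 / 4.7393 = 0.2540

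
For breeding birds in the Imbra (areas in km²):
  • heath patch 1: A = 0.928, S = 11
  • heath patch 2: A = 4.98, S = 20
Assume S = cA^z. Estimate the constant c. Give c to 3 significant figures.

11.3

z = ln(S₂/S₁) / ln(A₂/A₁) = ln(20/11) / ln(4.98/0.928) = 0.5978 / 1.6802 = 0.3558
c = S₁ / A₁^z = 11 / 0.928^0.3558 = 11 / 0.9738 = 11.3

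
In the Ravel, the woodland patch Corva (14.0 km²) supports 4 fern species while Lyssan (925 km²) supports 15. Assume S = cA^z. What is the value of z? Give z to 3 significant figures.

0.315

Taking logs: ln S = ln c + z ln A, so z = (ln S₂ − ln S₁)/(ln A₂ − ln A₁).
z = ln(15/4) / ln(925/14) = ln(3.75) / ln(66.07) = 1.3218 / 4.1907 = 0.3154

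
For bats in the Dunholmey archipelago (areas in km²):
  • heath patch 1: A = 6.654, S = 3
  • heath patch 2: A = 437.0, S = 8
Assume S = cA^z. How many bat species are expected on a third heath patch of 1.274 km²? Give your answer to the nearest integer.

z = ln(8/3) / ln(437/6.654) = 0.9808 / 4.1847 = 0.2344
c = 3 / 6.654^0.2344 = 3 / 1.559 = 1.924
S₃ = 1.924 × 1.274^0.2344 = 1.924 × 1.058 ≈ 2.036

2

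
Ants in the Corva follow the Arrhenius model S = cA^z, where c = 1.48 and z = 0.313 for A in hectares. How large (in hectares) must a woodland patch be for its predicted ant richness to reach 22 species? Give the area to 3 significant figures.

22 = 1.48 × A^0.313  ⇒  A^0.313 = 22/1.48 = 14.86
ln A = ln(14.86) / 0.313 = 2.6990 / 0.313 = 8.6230
A = e^8.6230 ≈ 5558 hectares

5560 hectares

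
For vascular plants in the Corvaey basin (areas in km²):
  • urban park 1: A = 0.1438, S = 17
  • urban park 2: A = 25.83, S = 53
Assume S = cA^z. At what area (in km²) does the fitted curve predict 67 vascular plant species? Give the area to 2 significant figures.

z = ln(53/17) / ln(25.83/0.1438) = 1.1371 / 5.1909 = 0.2191
c = 17 / 0.1438^0.2191 = 17 / 0.6539 = 26
A = (67/26)^(1/0.2191) ⇒ ln A = ln(2.577)/0.2191 = 4.3216
A = e^4.3216 ≈ 75.31 km²

75 km²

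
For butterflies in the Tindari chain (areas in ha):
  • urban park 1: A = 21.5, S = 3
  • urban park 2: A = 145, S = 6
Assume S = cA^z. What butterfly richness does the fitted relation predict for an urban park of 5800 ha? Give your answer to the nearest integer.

23

z = ln(6/3) / ln(145/21.5) = 0.6931 / 1.9087 = 0.3632
c = 3 / 21.5^0.3632 = 3 / 3.047 = 0.9846
S₃ = 0.9846 × 5800^0.3632 = 0.9846 × 23.27 ≈ 22.91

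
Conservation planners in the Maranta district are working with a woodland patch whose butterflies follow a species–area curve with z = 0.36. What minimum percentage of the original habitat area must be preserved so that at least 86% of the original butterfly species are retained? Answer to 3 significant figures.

Need (A_new/A_old)^0.36 = 0.86, so A_new/A_old = 0.86^(1/0.36) = 0.86^2.778
ln(A_new/A_old) = ln 0.86 / 0.36 = -0.1508 / 0.36 = -0.4190
A_new/A_old = e^-0.4190 ≈ 0.6577

65.8%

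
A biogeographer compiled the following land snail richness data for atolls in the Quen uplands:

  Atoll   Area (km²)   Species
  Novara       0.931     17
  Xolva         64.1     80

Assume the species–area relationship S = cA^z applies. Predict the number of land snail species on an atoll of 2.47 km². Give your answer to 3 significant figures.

24.3

z = ln(80/17) / ln(64.1/0.931) = 1.5488 / 4.2319 = 0.3660
c = 17 / 0.931^0.3660 = 17 / 0.9742 = 17.45
S₃ = 17.45 × 2.47^0.3660 = 17.45 × 1.392 ≈ 24.3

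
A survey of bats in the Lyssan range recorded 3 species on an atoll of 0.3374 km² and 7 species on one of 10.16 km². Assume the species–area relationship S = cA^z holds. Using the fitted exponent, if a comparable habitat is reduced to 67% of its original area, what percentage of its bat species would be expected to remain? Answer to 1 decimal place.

z = ln(7/3) / ln(10.16/0.3374) = 0.8473 / 3.4049 = 0.2488
S_new/S_old = (A_new/A_old)^z = 0.67^0.2488 = exp(0.2488 × -0.4005) = 0.9051

90.5%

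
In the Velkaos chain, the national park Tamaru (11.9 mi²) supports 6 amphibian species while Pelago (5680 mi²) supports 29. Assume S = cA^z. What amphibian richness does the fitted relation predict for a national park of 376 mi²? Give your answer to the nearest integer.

z = ln(29/6) / ln(5680/11.9) = 1.5755 / 6.1682 = 0.2554
c = 6 / 11.9^0.2554 = 6 / 1.882 = 3.187
S₃ = 3.187 × 376^0.2554 = 3.187 × 4.548 ≈ 14.49

14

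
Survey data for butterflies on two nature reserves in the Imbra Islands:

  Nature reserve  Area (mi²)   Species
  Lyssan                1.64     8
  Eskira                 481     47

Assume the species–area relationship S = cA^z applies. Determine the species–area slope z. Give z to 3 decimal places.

0.312

Taking logs: ln S = ln c + z ln A, so z = (ln S₂ − ln S₁)/(ln A₂ − ln A₁).
z = ln(47/8) / ln(481/1.64) = ln(5.875) / ln(293.3) = 1.7707 / 5.6812 = 0.3117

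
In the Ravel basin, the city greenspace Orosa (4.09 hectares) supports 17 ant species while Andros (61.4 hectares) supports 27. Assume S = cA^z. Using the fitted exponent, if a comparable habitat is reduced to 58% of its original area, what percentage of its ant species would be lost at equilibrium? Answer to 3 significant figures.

8.88%

z = ln(27/17) / ln(61.4/4.09) = 0.4626 / 2.7089 = 0.1708
S_new/S_old = (A_new/A_old)^z = 0.58^0.1708 = exp(0.1708 × -0.5447) = 0.9112
Fraction lost = 1 − 0.9112 = 0.08883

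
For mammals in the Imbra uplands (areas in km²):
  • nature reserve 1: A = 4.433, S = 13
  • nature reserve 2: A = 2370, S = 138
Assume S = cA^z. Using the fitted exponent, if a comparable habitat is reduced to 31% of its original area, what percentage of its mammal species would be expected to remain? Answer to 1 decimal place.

64.4%

z = ln(138/13) / ln(2370/4.433) = 2.3623 / 6.2816 = 0.3761
S_new/S_old = (A_new/A_old)^z = 0.31^0.3761 = exp(0.3761 × -1.1712) = 0.6437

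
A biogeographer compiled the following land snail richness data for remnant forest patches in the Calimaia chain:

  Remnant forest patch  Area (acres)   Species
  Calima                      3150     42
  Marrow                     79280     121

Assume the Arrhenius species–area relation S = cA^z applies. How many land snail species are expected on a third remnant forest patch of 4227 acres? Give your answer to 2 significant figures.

46

z = ln(121/42) / ln(79280/3150) = 1.0581 / 3.2256 = 0.3280
c = 42 / 3150^0.3280 = 42 / 14.05 = 2.99
S₃ = 2.99 × 4227^0.3280 = 2.99 × 15.47 ≈ 46.25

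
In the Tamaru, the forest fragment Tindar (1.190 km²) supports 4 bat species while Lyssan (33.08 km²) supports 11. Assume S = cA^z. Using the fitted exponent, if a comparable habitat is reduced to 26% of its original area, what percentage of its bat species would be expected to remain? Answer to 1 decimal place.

66.4%

z = ln(11/4) / ln(33.08/1.19) = 1.0116 / 3.3250 = 0.3042
S_new/S_old = (A_new/A_old)^z = 0.26^0.3042 = exp(0.3042 × -1.3471) = 0.6638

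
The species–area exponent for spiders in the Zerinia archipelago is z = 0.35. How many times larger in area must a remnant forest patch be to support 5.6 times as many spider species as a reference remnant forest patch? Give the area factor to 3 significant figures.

137

(A₂/A₁)^0.35 = 5.6, so A₂/A₁ = 5.6^(1/0.35) = 5.6^2.857
ln(A₂/A₁) = ln 5.6 / 0.35 = 1.7228 / 0.35 = 4.9222
A₂/A₁ = e^4.9222 ≈ 137.3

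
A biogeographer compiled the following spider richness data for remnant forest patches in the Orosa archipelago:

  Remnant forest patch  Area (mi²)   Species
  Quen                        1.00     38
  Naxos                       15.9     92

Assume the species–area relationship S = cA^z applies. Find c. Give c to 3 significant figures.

z = ln(S₂/S₁) / ln(A₂/A₁) = ln(92/38) / ln(15.9/1) = 0.8842 / 2.7663 = 0.3196
c = S₁ / A₁^z = 38 / 1^0.3196 = 38 / 1 = 38

38.0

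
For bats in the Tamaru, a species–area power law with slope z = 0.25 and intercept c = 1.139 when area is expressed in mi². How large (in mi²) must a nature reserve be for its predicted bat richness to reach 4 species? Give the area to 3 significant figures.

152 mi²

4 = 1.139 × A^0.25  ⇒  A^0.25 = 4/1.139 = 3.512
ln A = ln(3.512) / 0.25 = 1.2561 / 0.25 = 5.0246
A = e^5.0246 ≈ 152.1 mi²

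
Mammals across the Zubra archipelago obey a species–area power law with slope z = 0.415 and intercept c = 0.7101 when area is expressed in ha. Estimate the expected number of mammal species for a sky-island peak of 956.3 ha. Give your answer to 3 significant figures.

S = 0.7101 × 956.3^0.415 = 0.7101 × 17.26 ≈ 12.25

12.3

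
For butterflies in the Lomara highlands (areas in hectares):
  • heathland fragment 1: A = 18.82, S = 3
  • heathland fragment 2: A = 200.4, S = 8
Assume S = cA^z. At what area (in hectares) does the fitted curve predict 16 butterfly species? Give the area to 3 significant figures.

1070 hectares

z = ln(8/3) / ln(200.4/18.82) = 0.9808 / 2.3654 = 0.4147
c = 3 / 18.82^0.4147 = 3 / 3.377 = 0.8884
A = (16/0.8884)^(1/0.4147) ⇒ ln A = ln(18.01)/0.4147 = 6.9719
A = e^6.9719 ≈ 1066 hectares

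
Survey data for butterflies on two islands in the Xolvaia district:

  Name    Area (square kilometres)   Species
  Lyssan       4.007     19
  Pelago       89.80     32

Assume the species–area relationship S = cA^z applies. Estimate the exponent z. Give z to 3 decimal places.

Taking logs: ln S = ln c + z ln A, so z = (ln S₂ − ln S₁)/(ln A₂ − ln A₁).
z = ln(32/19) / ln(89.8/4.007) = ln(1.684) / ln(22.41) = 0.5213 / 3.1095 = 0.1676

0.168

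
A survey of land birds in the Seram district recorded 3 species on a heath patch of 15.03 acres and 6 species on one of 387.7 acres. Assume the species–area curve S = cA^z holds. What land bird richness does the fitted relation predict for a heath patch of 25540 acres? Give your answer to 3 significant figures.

z = ln(6/3) / ln(387.7/15.03) = 0.6931 / 3.2502 = 0.2133
c = 3 / 15.03^0.2133 = 3 / 1.782 = 1.683
S₃ = 1.683 × 25540^0.2133 = 1.683 × 8.708 ≈ 14.66

14.7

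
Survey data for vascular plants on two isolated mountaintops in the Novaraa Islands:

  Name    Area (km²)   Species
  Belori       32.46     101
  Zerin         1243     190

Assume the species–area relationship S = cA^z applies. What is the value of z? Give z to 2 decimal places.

Taking logs: ln S = ln c + z ln A, so z = (ln S₂ − ln S₁)/(ln A₂ − ln A₁).
z = ln(190/101) / ln(1243/32.46) = ln(1.881) / ln(38.29) = 0.6319 / 3.6453 = 0.1733

0.17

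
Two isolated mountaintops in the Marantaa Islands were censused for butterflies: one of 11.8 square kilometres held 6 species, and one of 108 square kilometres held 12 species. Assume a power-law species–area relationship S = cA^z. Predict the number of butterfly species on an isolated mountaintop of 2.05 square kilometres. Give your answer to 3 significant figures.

3.47

z = ln(12/6) / ln(108/11.8) = 0.6931 / 2.2140 = 0.3131
c = 6 / 11.8^0.3131 = 6 / 2.166 = 2.771
S₃ = 2.771 × 2.05^0.3131 = 2.771 × 1.252 ≈ 3.469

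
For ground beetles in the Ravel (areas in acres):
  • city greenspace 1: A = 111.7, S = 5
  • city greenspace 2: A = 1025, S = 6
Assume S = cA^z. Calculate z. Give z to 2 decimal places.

0.08

Taking logs: ln S = ln c + z ln A, so z = (ln S₂ − ln S₁)/(ln A₂ − ln A₁).
z = ln(6/5) / ln(1025/111.7) = ln(1.2) / ln(9.176) = 0.1823 / 2.2166 = 0.0823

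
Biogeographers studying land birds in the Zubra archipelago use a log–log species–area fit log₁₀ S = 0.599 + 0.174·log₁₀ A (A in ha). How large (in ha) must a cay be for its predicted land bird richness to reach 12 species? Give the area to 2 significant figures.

570 ha

12 = 3.972 × A^0.174  ⇒  A^0.174 = 12/3.972 = 3.021
ln A = ln(3.021) / 0.174 = 1.1057 / 0.174 = 6.3544
A = e^6.3544 ≈ 575 ha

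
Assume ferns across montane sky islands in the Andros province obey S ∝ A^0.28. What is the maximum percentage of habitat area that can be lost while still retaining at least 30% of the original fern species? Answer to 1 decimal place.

98.6%

Need (A_new/A_old)^0.28 = 0.3, so A_new/A_old = 0.3^(1/0.28) = 0.3^3.571
ln(A_new/A_old) = ln 0.3 / 0.28 = -1.2040 / 0.28 = -4.2999
A_new/A_old = e^-4.2999 ≈ 0.01357
Fraction that can be lost = 1 − 0.01357 = 0.9864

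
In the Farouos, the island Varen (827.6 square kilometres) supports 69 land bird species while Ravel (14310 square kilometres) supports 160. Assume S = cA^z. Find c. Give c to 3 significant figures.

9.50

z = ln(S₂/S₁) / ln(A₂/A₁) = ln(160/69) / ln(14310/827.6) = 0.8411 / 2.8502 = 0.2951
c = S₁ / A₁^z = 69 / 827.6^0.2951 = 69 / 7.261 = 9.502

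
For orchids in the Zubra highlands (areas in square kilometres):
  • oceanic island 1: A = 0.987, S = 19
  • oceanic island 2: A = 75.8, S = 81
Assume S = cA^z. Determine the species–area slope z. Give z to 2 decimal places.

Taking logs: ln S = ln c + z ln A, so z = (ln S₂ − ln S₁)/(ln A₂ − ln A₁).
z = ln(81/19) / ln(75.8/0.987) = ln(4.263) / ln(76.8) = 1.4500 / 4.3412 = 0.3340

0.33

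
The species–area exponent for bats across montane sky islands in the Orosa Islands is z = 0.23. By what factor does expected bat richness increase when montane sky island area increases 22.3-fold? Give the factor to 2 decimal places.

2.04

S₂/S₁ = (A₂/A₁)^z = 22.3^0.23
ln(S₂/S₁) = 0.23 × ln 22.3 = 0.23 × 3.1046 = 0.7141
S₂/S₁ = e^0.7141 ≈ 2.042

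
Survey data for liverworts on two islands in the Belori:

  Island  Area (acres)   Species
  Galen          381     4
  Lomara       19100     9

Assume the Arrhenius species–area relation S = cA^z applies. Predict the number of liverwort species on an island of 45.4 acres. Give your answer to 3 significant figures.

2.57

z = ln(9/4) / ln(19100/381) = 0.8109 / 3.9146 = 0.2072
c = 4 / 381^0.2072 = 4 / 3.425 = 1.168
S₃ = 1.168 × 45.4^0.2072 = 1.168 × 2.204 ≈ 2.574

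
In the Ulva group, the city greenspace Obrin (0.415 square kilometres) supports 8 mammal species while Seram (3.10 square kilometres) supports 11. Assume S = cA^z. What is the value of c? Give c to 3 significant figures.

9.20

z = ln(S₂/S₁) / ln(A₂/A₁) = ln(11/8) / ln(3.1/0.415) = 0.3185 / 2.0109 = 0.1584
c = S₁ / A₁^z = 8 / 0.415^0.1584 = 8 / 0.87 = 9.196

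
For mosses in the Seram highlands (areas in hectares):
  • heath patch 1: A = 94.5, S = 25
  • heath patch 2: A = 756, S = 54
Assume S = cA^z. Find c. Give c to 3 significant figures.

4.64

z = ln(S₂/S₁) / ln(A₂/A₁) = ln(54/25) / ln(756/94.5) = 0.7701 / 2.0794 = 0.3703
c = S₁ / A₁^z = 25 / 94.5^0.3703 = 25 / 5.39 = 4.638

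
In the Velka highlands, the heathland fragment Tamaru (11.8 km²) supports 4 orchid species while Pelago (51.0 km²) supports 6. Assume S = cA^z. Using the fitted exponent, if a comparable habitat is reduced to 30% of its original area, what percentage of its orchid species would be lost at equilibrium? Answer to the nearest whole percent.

28%

z = ln(6/4) / ln(51/11.8) = 0.4055 / 1.4637 = 0.2770
S_new/S_old = (A_new/A_old)^z = 0.3^0.2770 = exp(0.2770 × -1.2040) = 0.7164
Fraction lost = 1 − 0.7164 = 0.2836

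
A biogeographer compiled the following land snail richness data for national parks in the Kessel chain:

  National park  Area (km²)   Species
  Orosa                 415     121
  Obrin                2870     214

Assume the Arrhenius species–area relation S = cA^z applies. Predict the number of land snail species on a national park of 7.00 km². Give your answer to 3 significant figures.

36.3

z = ln(214/121) / ln(2870/415) = 0.5702 / 1.9338 = 0.2949
c = 121 / 415^0.2949 = 121 / 5.915 = 20.46
S₃ = 20.46 × 7^0.2949 = 20.46 × 1.775 ≈ 36.31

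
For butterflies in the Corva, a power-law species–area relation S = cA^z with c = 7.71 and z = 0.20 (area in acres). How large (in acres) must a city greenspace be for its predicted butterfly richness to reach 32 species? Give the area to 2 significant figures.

32 = 7.71 × A^0.2  ⇒  A^0.2 = 32/7.71 = 4.15
ln A = ln(4.15) / 0.2 = 1.4232 / 0.2 = 7.1161
A = e^7.1161 ≈ 1232 acres

1200 acres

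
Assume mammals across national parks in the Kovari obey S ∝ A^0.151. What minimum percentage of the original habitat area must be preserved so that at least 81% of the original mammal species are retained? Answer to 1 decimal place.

Need (A_new/A_old)^0.151 = 0.81, so A_new/A_old = 0.81^(1/0.151) = 0.81^6.623
ln(A_new/A_old) = ln 0.81 / 0.151 = -0.2107 / 0.151 = -1.3955
A_new/A_old = e^-1.3955 ≈ 0.2477

24.8%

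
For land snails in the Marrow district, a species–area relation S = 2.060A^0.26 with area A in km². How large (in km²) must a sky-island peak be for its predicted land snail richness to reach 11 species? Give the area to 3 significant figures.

11 = 2.06 × A^0.26  ⇒  A^0.26 = 11/2.06 = 5.34
ln A = ln(5.34) / 0.26 = 1.6752 / 0.26 = 6.4430
A = e^6.4430 ≈ 628.3 km²

628 km²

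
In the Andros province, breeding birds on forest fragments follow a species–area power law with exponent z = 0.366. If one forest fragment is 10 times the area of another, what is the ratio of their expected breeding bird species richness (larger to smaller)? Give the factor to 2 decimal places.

S₂/S₁ = (A₂/A₁)^z = 10^0.366
ln(S₂/S₁) = 0.366 × ln 10 = 0.366 × 2.3026 = 0.8427
S₂/S₁ = e^0.8427 ≈ 2.323

2.32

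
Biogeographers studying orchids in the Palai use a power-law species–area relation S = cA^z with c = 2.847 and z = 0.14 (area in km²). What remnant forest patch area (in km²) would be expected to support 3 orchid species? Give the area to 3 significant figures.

1.45 km²

3 = 2.847 × A^0.14  ⇒  A^0.14 = 3/2.847 = 1.054
ln A = ln(1.054) / 0.14 = 0.0523 / 0.14 = 0.3739
A = e^0.3739 ≈ 1.453 km²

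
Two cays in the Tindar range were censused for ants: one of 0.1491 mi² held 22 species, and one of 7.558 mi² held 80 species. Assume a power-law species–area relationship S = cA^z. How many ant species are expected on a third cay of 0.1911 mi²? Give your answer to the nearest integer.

z = ln(80/22) / ln(7.558/0.1491) = 1.2910 / 3.9257 = 0.3289
c = 22 / 0.1491^0.3289 = 22 / 0.5348 = 41.14
S₃ = 41.14 × 0.1911^0.3289 = 41.14 × 0.5803 ≈ 23.87

24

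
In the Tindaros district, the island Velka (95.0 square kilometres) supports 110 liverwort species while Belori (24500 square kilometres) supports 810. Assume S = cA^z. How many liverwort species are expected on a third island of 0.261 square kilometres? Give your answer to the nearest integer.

13

z = ln(810/110) / ln(24500/95) = 1.9966 / 5.5526 = 0.3596
c = 110 / 95^0.3596 = 110 / 5.142 = 21.39
S₃ = 21.39 × 0.261^0.3596 = 21.39 × 0.6169 ≈ 13.2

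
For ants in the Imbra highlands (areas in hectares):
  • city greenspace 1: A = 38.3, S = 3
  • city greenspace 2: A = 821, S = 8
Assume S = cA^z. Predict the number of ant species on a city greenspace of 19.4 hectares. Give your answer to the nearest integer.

z = ln(8/3) / ln(821/38.3) = 0.9808 / 3.0651 = 0.3200
c = 3 / 38.3^0.3200 = 3 / 3.211 = 0.9343
S₃ = 0.9343 × 19.4^0.3200 = 0.9343 × 2.583 ≈ 2.413

2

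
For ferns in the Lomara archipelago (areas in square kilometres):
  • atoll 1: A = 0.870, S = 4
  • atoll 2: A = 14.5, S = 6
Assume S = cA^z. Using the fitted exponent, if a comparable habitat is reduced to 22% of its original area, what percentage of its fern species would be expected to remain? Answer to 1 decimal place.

80.4%

z = ln(6/4) / ln(14.5/0.87) = 0.4055 / 2.8134 = 0.1441
S_new/S_old = (A_new/A_old)^z = 0.22^0.1441 = exp(0.1441 × -1.5141) = 0.804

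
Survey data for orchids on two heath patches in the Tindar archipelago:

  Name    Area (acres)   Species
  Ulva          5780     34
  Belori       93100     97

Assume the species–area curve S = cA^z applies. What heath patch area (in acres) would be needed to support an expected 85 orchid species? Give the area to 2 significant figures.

66000 acres

z = ln(97/34) / ln(93100/5780) = 1.0484 / 2.7793 = 0.3772
c = 34 / 5780^0.3772 = 34 / 26.24 = 1.296
A = (85/1.296)^(1/0.3772) ⇒ ln A = ln(65.61)/0.3772 = 11.0913
A = e^11.0913 ≈ 65600 acres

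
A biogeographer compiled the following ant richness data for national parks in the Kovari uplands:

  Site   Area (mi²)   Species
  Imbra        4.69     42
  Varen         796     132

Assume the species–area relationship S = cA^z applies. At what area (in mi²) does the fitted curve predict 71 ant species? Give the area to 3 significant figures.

z = ln(132/42) / ln(796/4.69) = 1.1451 / 5.1342 = 0.2230
c = 42 / 4.69^0.2230 = 42 / 1.412 = 29.75
A = (71/29.75)^(1/0.2230) ⇒ ln A = ln(2.386)/0.2230 = 3.8993
A = e^3.8993 ≈ 49.37 mi²

49.4 mi²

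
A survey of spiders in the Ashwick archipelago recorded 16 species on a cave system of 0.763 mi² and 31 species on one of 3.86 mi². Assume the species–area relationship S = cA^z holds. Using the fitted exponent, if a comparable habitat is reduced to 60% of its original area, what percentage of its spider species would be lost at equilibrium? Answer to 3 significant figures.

z = ln(31/16) / ln(3.86/0.763) = 0.6614 / 1.6212 = 0.4080
S_new/S_old = (A_new/A_old)^z = 0.6^0.4080 = exp(0.4080 × -0.5108) = 0.8119
Fraction lost = 1 − 0.8119 = 0.1881

18.8%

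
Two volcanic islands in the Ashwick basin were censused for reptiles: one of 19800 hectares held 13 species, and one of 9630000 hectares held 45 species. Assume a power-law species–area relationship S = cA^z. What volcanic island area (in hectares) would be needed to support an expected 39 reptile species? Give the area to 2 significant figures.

z = ln(45/13) / ln(9630000/19800) = 1.2417 / 6.1870 = 0.2007
c = 13 / 19800^0.2007 = 13 / 7.283 = 1.785
A = (39/1.785)^(1/0.2007) ⇒ ln A = ln(21.85)/0.2007 = 15.3674
A = e^15.3674 ≈ 4720286 hectares

4700000 hectares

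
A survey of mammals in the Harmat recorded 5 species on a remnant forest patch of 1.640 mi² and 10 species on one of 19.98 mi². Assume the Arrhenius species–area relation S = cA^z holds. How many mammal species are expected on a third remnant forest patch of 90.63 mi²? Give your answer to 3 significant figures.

z = ln(10/5) / ln(19.98/1.64) = 0.6931 / 2.5000 = 0.2773
c = 5 / 1.64^0.2773 = 5 / 1.147 = 4.359
S₃ = 4.359 × 90.63^0.2773 = 4.359 × 3.489 ≈ 15.21

15.2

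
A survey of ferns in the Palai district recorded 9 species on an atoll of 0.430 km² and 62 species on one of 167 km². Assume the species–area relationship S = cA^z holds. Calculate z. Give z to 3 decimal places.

0.324

Taking logs: ln S = ln c + z ln A, so z = (ln S₂ − ln S₁)/(ln A₂ − ln A₁).
z = ln(62/9) / ln(167/0.43) = ln(6.889) / ln(388.4) = 1.9299 / 5.9620 = 0.3237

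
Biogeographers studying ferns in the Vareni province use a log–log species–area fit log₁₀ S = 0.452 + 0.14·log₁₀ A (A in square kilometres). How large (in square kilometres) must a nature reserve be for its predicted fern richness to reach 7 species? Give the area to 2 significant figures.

7 = 2.831 × A^0.14  ⇒  A^0.14 = 7/2.831 = 2.472
ln A = ln(2.472) / 0.14 = 0.9051 / 0.14 = 6.4653
A = e^6.4653 ≈ 642.5 square kilometres

640 square kilometres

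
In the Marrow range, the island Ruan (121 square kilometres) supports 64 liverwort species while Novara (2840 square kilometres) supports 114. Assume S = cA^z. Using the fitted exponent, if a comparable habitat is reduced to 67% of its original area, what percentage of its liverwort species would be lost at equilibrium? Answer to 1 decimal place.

7.1%

z = ln(114/64) / ln(2840/121) = 0.5773 / 3.1558 = 0.1829
S_new/S_old = (A_new/A_old)^z = 0.67^0.1829 = exp(0.1829 × -0.4005) = 0.9294
Fraction lost = 1 − 0.9294 = 0.07064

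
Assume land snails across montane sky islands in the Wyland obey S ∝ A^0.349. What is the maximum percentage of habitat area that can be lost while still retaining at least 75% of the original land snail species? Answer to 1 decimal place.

Need (A_new/A_old)^0.349 = 0.75, so A_new/A_old = 0.75^(1/0.349) = 0.75^2.865
ln(A_new/A_old) = ln 0.75 / 0.349 = -0.2877 / 0.349 = -0.8243
A_new/A_old = e^-0.8243 ≈ 0.4385
Fraction that can be lost = 1 − 0.4385 = 0.5615

56.1%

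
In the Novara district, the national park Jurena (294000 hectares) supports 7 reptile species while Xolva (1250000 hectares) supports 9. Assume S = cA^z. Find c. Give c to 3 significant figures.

z = ln(S₂/S₁) / ln(A₂/A₁) = ln(9/7) / ln(1250000/294000) = 0.2513 / 1.4473 = 0.1736
c = S₁ / A₁^z = 7 / 294000^0.1736 = 7 / 8.903 = 0.7863

0.786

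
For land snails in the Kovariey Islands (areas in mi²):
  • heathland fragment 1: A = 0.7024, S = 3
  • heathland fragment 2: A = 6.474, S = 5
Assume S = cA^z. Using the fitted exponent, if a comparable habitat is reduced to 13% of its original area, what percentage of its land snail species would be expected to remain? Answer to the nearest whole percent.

63%

z = ln(5/3) / ln(6.474/0.7024) = 0.5108 / 2.2210 = 0.2300
S_new/S_old = (A_new/A_old)^z = 0.13^0.2300 = exp(0.2300 × -2.0402) = 0.6255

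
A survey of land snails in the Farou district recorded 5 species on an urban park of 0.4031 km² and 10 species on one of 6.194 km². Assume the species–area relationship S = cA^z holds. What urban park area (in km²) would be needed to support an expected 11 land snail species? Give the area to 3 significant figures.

9.02 km²

z = ln(10/5) / ln(6.194/0.4031) = 0.6931 / 2.7322 = 0.2537
c = 5 / 0.4031^0.2537 = 5 / 0.7941 = 6.296
A = (11/6.296)^(1/0.2537) ⇒ ln A = ln(1.747)/0.2537 = 2.1993
A = e^2.1993 ≈ 9.018 km²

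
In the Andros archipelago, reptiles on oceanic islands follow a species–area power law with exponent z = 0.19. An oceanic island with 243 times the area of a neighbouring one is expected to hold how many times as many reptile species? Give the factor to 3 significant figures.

2.84

S₂/S₁ = (A₂/A₁)^z = 243^0.19
ln(S₂/S₁) = 0.19 × ln 243 = 0.19 × 5.4931 = 1.0437
S₂/S₁ = e^1.0437 ≈ 2.84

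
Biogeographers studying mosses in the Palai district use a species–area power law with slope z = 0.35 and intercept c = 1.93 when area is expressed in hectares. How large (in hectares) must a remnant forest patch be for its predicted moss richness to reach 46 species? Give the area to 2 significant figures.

46 = 1.93 × A^0.35  ⇒  A^0.35 = 46/1.93 = 23.83
ln A = ln(23.83) / 0.35 = 3.1711 / 0.35 = 9.0603
A = e^9.0603 ≈ 8607 hectares

8600 hectares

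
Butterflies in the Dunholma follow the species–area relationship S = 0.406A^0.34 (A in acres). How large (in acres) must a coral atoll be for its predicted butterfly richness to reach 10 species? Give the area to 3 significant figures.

10 = 0.406 × A^0.34  ⇒  A^0.34 = 10/0.406 = 24.63
ln A = ln(24.63) / 0.34 = 3.2040 / 0.34 = 9.4235
A = e^9.4235 ≈ 12376 acres

12400 acres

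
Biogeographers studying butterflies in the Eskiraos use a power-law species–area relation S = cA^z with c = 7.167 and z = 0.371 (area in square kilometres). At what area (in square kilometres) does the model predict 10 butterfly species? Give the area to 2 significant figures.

10 = 7.167 × A^0.371  ⇒  A^0.371 = 10/7.167 = 1.395
ln A = ln(1.395) / 0.371 = 0.3331 / 0.371 = 0.8978
A = e^0.8978 ≈ 2.454 square kilometres

2.5 square kilometres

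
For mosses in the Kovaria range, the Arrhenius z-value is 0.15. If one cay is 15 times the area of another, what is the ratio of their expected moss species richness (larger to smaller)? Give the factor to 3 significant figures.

S₂/S₁ = (A₂/A₁)^z = 15^0.15
ln(S₂/S₁) = 0.15 × ln 15 = 0.15 × 2.7081 = 0.4062
S₂/S₁ = e^0.4062 ≈ 1.501

1.50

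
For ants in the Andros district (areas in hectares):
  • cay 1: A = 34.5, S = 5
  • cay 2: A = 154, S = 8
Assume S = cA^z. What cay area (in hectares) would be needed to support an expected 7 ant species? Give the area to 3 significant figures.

101 hectares

z = ln(8/5) / ln(154/34.5) = 0.4700 / 1.4960 = 0.3142
c = 5 / 34.5^0.3142 = 5 / 3.042 = 1.644
A = (7/1.644)^(1/0.3142) ⇒ ln A = ln(4.259)/0.3142 = 4.6119
A = e^4.6119 ≈ 100.7 hectares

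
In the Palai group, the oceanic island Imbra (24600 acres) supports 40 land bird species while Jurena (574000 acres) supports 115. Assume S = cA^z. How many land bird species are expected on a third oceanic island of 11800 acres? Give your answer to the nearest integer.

z = ln(115/40) / ln(574000/24600) = 1.0561 / 3.1499 = 0.3353
c = 40 / 24600^0.3353 = 40 / 29.66 = 1.349
S₃ = 1.349 × 11800^0.3353 = 1.349 × 23.18 ≈ 31.27

31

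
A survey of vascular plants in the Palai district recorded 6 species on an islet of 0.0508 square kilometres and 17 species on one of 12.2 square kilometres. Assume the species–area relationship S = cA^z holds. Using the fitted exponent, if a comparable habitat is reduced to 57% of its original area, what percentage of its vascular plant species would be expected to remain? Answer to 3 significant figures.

89.9%

z = ln(17/6) / ln(12.2/0.0508) = 1.0415 / 5.4813 = 0.1900
S_new/S_old = (A_new/A_old)^z = 0.57^0.1900 = exp(0.1900 × -0.5621) = 0.8987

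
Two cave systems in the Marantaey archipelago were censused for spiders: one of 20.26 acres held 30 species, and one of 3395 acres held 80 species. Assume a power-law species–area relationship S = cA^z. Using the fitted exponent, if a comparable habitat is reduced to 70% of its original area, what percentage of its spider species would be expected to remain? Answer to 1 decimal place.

z = ln(80/30) / ln(3395/20.26) = 0.9808 / 5.1214 = 0.1915
S_new/S_old = (A_new/A_old)^z = 0.7^0.1915 = exp(0.1915 × -0.3567) = 0.934

93.4%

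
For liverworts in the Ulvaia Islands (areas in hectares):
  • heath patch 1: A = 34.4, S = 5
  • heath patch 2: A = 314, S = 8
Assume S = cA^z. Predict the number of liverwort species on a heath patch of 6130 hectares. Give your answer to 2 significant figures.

z = ln(8/5) / ln(314/34.4) = 0.4700 / 2.2113 = 0.2125
c = 5 / 34.4^0.2125 = 5 / 2.121 = 2.357
S₃ = 2.357 × 6130^0.2125 = 2.357 × 6.383 ≈ 15.04

15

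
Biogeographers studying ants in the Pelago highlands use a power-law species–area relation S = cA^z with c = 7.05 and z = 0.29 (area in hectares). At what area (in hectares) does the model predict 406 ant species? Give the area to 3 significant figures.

406 = 7.05 × A^0.29  ⇒  A^0.29 = 406/7.05 = 57.59
ln A = ln(57.59) / 0.29 = 4.0533 / 0.29 = 13.9770
A = e^13.9770 ≈ 1175242 hectares

1180000 hectares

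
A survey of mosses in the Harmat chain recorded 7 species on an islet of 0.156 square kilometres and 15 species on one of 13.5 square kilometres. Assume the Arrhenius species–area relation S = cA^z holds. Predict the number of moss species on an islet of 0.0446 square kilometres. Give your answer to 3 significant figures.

z = ln(15/7) / ln(13.5/0.156) = 0.7621 / 4.4606 = 0.1709
c = 7 / 0.156^0.1709 = 7 / 0.728 = 9.615
S₃ = 9.615 × 0.0446^0.1709 = 9.615 × 0.5878 ≈ 5.652

5.65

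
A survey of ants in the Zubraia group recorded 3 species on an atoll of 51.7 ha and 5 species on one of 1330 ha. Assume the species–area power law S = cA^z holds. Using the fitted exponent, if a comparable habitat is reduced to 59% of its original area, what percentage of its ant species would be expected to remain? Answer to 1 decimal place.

92.0%

z = ln(5/3) / ln(1330/51.7) = 0.5108 / 3.2475 = 0.1573
S_new/S_old = (A_new/A_old)^z = 0.59^0.1573 = exp(0.1573 × -0.5276) = 0.9204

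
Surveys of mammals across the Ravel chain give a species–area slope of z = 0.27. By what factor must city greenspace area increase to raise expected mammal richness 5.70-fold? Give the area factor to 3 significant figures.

630

(A₂/A₁)^0.27 = 5.7, so A₂/A₁ = 5.7^(1/0.27) = 5.7^3.704
ln(A₂/A₁) = ln 5.7 / 0.27 = 1.7405 / 0.27 = 6.4462
A₂/A₁ = e^6.4462 ≈ 630.3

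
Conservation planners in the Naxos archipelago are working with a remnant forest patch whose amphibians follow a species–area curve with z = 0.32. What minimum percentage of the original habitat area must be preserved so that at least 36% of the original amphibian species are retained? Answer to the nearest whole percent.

Need (A_new/A_old)^0.32 = 0.36, so A_new/A_old = 0.36^(1/0.32) = 0.36^3.125
ln(A_new/A_old) = ln 0.36 / 0.32 = -1.0217 / 0.32 = -3.1927
A_new/A_old = e^-3.1927 ≈ 0.04106

4%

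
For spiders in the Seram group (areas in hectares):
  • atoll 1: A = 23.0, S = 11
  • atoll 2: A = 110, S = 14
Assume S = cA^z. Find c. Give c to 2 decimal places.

6.79

z = ln(S₂/S₁) / ln(A₂/A₁) = ln(14/11) / ln(110/23) = 0.2412 / 1.5650 = 0.1541
c = S₁ / A₁^z = 11 / 23^0.1541 = 11 / 1.621 = 6.785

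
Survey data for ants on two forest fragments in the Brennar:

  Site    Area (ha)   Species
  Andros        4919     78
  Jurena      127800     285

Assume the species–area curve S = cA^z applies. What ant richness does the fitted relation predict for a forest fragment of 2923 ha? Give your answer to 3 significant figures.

z = ln(285/78) / ln(127800/4919) = 1.2958 / 3.2574 = 0.3978
c = 78 / 4919^0.3978 = 78 / 29.42 = 2.651
S₃ = 2.651 × 2923^0.3978 = 2.651 × 23.92 ≈ 63.41

63.4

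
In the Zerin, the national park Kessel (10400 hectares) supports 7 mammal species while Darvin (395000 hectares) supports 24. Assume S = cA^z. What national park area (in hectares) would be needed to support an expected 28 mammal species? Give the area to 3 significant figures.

z = ln(24/7) / ln(395000/10400) = 1.2321 / 3.6371 = 0.3388
c = 7 / 10400^0.3388 = 7 / 22.95 = 0.305
A = (28/0.305)^(1/0.3388) ⇒ ln A = ln(91.82)/0.3388 = 13.3417
A = e^13.3417 ≈ 622605 hectares

623000 hectares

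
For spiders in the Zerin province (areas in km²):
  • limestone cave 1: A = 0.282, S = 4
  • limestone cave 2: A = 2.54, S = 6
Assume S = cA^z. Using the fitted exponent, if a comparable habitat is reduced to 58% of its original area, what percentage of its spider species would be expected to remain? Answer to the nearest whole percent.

z = ln(6/4) / ln(2.54/0.282) = 0.4055 / 2.1980 = 0.1845
S_new/S_old = (A_new/A_old)^z = 0.58^0.1845 = exp(0.1845 × -0.5447) = 0.9044

90%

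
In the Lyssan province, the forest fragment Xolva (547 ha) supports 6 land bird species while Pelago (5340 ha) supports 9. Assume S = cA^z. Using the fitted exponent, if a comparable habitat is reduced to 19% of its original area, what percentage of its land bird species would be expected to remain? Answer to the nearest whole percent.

74%

z = ln(9/6) / ln(5340/547) = 0.4055 / 2.2785 = 0.1780
S_new/S_old = (A_new/A_old)^z = 0.19^0.1780 = exp(0.1780 × -1.6607) = 0.7441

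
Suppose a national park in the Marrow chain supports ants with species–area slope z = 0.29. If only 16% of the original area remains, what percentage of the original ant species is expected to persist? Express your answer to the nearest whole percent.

S_new/S_old = (A_new/A_old)^z = 0.16^0.29
= exp(0.29 × ln 0.16) = exp(0.29 × -1.8326) = exp(-0.5314) ≈ 0.5878

59%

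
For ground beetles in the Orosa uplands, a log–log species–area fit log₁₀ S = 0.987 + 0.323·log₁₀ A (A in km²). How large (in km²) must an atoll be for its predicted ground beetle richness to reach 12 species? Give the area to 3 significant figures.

1.93 km²

12 = 9.705 × A^0.323  ⇒  A^0.323 = 12/9.705 = 1.236
ln A = ln(1.236) / 0.323 = 0.2123 / 0.323 = 0.6571
A = e^0.6571 ≈ 1.929 km²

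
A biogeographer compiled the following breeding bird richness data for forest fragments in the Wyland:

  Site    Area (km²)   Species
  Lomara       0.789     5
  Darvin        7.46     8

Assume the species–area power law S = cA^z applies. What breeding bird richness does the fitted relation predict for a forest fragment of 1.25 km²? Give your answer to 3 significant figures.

z = ln(8/5) / ln(7.46/0.789) = 0.4700 / 2.2465 = 0.2092
c = 5 / 0.789^0.2092 = 5 / 0.9516 = 5.254
S₃ = 5.254 × 1.25^0.2092 = 5.254 × 1.048 ≈ 5.505

5.51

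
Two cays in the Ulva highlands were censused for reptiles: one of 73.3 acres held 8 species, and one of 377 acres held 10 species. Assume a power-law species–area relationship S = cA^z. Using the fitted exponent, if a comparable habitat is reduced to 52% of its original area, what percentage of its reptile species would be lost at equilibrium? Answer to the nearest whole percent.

z = ln(10/8) / ln(377/73.3) = 0.2231 / 1.6377 = 0.1363
S_new/S_old = (A_new/A_old)^z = 0.52^0.1363 = exp(0.1363 × -0.6539) = 0.9148
Fraction lost = 1 − 0.9148 = 0.08525

9%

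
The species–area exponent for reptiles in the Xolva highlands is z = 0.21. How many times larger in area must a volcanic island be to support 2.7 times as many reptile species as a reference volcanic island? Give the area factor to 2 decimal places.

(A₂/A₁)^0.21 = 2.7, so A₂/A₁ = 2.7^(1/0.21) = 2.7^4.762
ln(A₂/A₁) = ln 2.7 / 0.21 = 0.9933 / 0.21 = 4.7298
A₂/A₁ = e^4.7298 ≈ 113.3

113.27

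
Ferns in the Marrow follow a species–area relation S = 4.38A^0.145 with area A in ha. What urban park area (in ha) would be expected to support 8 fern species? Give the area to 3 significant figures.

8 = 4.38 × A^0.145  ⇒  A^0.145 = 8/4.38 = 1.826
ln A = ln(1.826) / 0.145 = 0.6024 / 0.145 = 4.1544
A = e^4.1544 ≈ 63.72 ha

63.7 ha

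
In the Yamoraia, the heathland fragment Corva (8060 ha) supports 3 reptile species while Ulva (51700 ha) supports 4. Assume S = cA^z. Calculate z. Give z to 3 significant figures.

0.155

Taking logs: ln S = ln c + z ln A, so z = (ln S₂ − ln S₁)/(ln A₂ − ln A₁).
z = ln(4/3) / ln(51700/8060) = ln(1.333) / ln(6.414) = 0.2877 / 1.8585 = 0.1548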